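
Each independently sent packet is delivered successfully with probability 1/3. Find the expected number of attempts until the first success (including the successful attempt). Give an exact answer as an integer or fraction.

3

For a geometric distribution, E[trials] = 1/p = 1/(1/3) = 3.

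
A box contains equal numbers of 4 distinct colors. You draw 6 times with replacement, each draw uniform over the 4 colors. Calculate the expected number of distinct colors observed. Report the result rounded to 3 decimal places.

3.288

Let Xⱼ=1 if type j appears at least once. P(Xⱼ=1) = 1 − ((4−1)/4)^6 = 3367/4096.
E[#distinct] = 4·3367/4096 = 3367/1024.
≈ 3.288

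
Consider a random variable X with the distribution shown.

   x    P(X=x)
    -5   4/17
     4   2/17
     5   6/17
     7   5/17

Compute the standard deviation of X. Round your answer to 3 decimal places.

E[X] = 53/17, E[X²] = 31
Var(X) = E[X²] − (E[X])² = 31 − 2809/289 = 6150/289
SD(X) = √(6150/289) ≈ 4.613

4.613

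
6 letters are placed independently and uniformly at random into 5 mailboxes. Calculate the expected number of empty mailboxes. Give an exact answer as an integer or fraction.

4096/3125

Let Xⱼ=1 if mailbox j is empty. P(Xⱼ=1) = ((5-1)/5)^6 = 4096/15625.
By linearity, E[#empty] = 5·4096/15625 = 4096/3125.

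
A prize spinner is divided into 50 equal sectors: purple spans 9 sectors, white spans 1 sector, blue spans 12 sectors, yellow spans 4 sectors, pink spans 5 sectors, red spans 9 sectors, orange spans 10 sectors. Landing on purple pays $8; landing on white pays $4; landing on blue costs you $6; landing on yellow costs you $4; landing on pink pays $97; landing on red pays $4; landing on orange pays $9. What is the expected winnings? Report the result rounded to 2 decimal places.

$11.98

E[payout] = (9/50)·8 + (1/50)·4 + (12/50)·(-6) + (4/50)·(-4) + (5/50)·97 + (9/50)·4 + (10/50)·9 = 599/50
≈ $11.98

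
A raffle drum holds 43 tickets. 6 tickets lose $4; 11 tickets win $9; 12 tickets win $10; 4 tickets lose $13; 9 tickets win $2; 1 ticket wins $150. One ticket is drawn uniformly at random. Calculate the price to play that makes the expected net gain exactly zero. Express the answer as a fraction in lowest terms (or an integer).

311/43 dollars

E[payout] = (6/43)·(-4) + (11/43)·9 + (12/43)·10 + (4/43)·(-13) + (9/43)·2 + (1/43)·150 = 311/43
Fair fee = E[payout] = 311/43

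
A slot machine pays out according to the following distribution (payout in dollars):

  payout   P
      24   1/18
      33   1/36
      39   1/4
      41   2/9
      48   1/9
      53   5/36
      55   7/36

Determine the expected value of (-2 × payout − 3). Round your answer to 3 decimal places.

E[-2x-3] = (1/18)·(-51) + (1/36)·(-69) + (1/4)·(-81) + (2/9)·(-85) + (1/9)·(-99) + (5/36)·(-109) + (7/36)·(-113)
     = -92 ≈ -92.000

-92.000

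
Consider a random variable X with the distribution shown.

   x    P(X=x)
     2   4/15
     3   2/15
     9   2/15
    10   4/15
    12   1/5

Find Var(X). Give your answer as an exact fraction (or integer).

1252/75

E[X] = (4/15)·2 + (2/15)·3 + (2/15)·9 + (4/15)·10 + (1/5)·12 = 36/5
E[X²] = (4/15)·4 + (2/15)·9 + (2/15)·81 + (4/15)·100 + (1/5)·144 = 1028/15
Var(X) = 1028/15 − (36/5)² = 1252/75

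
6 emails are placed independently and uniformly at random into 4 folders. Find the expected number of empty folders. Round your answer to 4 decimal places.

Let Xⱼ=1 if folder j is empty. P(Xⱼ=1) = ((4-1)/4)^6 = 729/4096.
By linearity, E[#empty] = 4·729/4096 = 729/1024.
≈ 0.7119

0.7119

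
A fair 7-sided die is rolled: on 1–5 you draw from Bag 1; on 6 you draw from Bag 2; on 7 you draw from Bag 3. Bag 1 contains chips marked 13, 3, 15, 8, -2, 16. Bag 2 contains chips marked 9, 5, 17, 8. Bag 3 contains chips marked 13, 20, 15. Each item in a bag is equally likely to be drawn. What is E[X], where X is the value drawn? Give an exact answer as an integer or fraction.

839/84

E[X | Bag 1] = (13 + 3 + 15 + 8 − 2 + 16)/6 = 53/6
E[X | Bag 2] = (9 + 5 + 17 + 8)/4 = 39/4
E[X | Bag 3] = (13 + 20 + 15)/3 = 16
E[X] = (5/7)·53/6 + (1/7)·39/4 + (1/7)·16 = 839/84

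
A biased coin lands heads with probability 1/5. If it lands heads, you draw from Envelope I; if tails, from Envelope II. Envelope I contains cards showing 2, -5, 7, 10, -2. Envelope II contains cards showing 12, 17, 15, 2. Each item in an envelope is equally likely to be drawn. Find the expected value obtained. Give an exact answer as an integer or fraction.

242/25

E[X | Envelope I] = (2 − 5 + 7 + 10 − 2)/5 = 12/5
E[X | Envelope II] = (12 + 17 + 15 + 2)/4 = 23/2
E[X] = (1/5)·12/5 + (4/5)·23/2 = 242/25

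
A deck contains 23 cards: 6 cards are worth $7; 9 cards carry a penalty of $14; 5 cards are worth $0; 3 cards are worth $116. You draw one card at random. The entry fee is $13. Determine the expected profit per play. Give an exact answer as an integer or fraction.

-35/23 dollars

E[payout] = (6/23)·7 + (9/23)·(-14) + (5/23)·0 + (3/23)·116 = 264/23
Expected profit = 264/23 − 13 = -35/23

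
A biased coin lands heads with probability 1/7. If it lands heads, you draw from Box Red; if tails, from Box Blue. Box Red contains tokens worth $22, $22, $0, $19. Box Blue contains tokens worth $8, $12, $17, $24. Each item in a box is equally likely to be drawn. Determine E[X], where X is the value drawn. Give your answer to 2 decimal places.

E[X | Box Red] = (22 + 22 + 0 + 19)/4 = 63/4
E[X | Box Blue] = (8 + 12 + 17 + 24)/4 = 61/4
E[X] = (1/7)·63/4 + (6/7)·61/4 = 429/28 ≈ 15.32

$15.32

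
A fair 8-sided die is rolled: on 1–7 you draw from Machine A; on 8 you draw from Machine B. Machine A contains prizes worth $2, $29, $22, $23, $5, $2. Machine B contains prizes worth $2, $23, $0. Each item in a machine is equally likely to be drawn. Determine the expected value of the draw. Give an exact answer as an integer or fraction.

E[X | Machine A] = (2 + 29 + 22 + 23 + 5 + 2)/6 = 83/6
E[X | Machine B] = (2 + 23 + 0)/3 = 25/3
E[X] = (7/8)·83/6 + (1/8)·25/3 = 631/48

631/48 dollars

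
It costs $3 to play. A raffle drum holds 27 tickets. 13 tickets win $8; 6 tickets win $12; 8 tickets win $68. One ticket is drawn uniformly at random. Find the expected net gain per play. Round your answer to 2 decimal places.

E[payout] = (13/27)·8 + (6/27)·12 + (8/27)·68 = 80/3
Expected profit = 80/3 − 3 = 71/3 ≈ $23.67

$23.67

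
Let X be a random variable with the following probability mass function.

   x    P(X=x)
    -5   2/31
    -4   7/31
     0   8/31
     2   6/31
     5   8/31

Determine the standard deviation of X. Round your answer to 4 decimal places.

E[X] = 14/31, E[X²] = 386/31
Var(X) = E[X²] − (E[X])² = 386/31 − 196/961 = 11770/961
SD(X) = √(11770/961) ≈ 3.4997

3.4997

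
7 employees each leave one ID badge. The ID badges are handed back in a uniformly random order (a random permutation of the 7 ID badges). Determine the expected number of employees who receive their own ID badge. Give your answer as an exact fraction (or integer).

1

Let Xᵢ = 1 if person i gets their own ID badge. For each i, P(Xᵢ=1) = 1/7.
By linearity of expectation, E[X₁+…+X_7] = 7·(1/7) = 1.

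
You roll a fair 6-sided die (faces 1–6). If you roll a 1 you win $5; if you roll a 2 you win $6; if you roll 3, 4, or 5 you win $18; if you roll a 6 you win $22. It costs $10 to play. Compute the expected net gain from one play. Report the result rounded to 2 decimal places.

E[payout] = (1/6)·5 + (1/6)·6 + (1/2)·18 + (1/6)·22 = 29/2
Expected profit = 29/2 − 10 = 9/2 ≈ $4.50

$4.50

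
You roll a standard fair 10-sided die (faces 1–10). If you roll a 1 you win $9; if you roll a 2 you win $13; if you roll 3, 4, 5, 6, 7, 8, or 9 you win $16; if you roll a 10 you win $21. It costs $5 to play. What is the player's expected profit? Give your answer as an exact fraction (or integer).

21/2 dollars

E[payout] = (1/10)·9 + (1/10)·13 + (7/10)·16 + (1/10)·21 = 31/2
Expected profit = 31/2 − 5 = 21/2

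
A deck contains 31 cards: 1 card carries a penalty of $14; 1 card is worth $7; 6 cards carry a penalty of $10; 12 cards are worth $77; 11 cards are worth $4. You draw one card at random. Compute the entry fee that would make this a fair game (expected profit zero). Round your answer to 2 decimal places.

$29.06

E[payout] = (1/31)·(-14) + (1/31)·7 + (6/31)·(-10) + (12/31)·77 + (11/31)·4 = 901/31
Fair fee = E[payout] = 901/31 ≈ $29.06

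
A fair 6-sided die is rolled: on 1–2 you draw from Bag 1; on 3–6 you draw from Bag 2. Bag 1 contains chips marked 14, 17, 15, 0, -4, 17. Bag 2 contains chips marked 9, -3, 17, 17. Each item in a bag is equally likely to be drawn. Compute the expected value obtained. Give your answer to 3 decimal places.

E[X | Bag 1] = (14 + 17 + 15 + 0 − 4 + 17)/6 = 59/6
E[X | Bag 2] = (9 − 3 + 17 + 17)/4 = 10
E[X] = (1/3)·59/6 + (2/3)·10 = 179/18 ≈ 9.944

9.944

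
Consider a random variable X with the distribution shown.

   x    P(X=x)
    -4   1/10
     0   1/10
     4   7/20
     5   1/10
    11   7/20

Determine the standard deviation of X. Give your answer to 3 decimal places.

E[X] = 107/20, E[X²] = 1041/20
Var(X) = E[X²] − (E[X])² = 1041/20 − 11449/400 = 9371/400
SD(X) = √(9371/400) ≈ 4.840

4.840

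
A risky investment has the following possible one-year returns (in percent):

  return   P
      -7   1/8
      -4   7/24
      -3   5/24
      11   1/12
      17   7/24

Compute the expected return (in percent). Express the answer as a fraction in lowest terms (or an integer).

E[X] = (1/8)·(-7) + (7/24)·(-4) + (5/24)·(-3) + (1/12)·11 + (7/24)·17
     = 77/24

77/24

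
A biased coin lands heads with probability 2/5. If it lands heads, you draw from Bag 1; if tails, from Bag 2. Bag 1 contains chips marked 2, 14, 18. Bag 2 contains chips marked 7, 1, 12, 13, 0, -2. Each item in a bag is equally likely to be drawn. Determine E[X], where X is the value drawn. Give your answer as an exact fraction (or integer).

229/30

E[X | Bag 1] = (2 + 14 + 18)/3 = 34/3
E[X | Bag 2] = (7 + 1 + 12 + 13 + 0 − 2)/6 = 31/6
E[X] = (2/5)·34/3 + (3/5)·31/6 = 229/30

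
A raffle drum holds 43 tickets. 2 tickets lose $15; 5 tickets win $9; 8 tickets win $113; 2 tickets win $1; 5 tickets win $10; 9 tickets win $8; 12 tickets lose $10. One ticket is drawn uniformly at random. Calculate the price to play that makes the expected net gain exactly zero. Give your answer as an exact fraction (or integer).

923/43 dollars

E[payout] = (2/43)·(-15) + (5/43)·9 + (8/43)·113 + (2/43)·1 + (5/43)·10 + (9/43)·8 + (12/43)·(-10) = 923/43
Fair fee = E[payout] = 923/43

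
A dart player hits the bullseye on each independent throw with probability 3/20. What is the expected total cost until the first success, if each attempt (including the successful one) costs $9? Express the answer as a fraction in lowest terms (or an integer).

$60

E[#attempts] = 1/p = 20/3; E[cost] = 9·20/3 = 60.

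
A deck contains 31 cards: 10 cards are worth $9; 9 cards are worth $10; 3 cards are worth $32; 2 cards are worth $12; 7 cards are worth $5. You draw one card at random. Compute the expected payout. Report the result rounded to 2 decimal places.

E[payout] = (10/31)·9 + (9/31)·10 + (3/31)·32 + (2/31)·12 + (7/31)·5 = 335/31
≈ $10.81

$10.81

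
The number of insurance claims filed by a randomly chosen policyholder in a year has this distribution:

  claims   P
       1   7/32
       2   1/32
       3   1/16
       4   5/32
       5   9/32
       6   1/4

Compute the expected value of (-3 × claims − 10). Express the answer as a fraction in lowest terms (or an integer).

E[-3x-10] = (7/32)·(-13) + (1/32)·(-16) + (1/16)·(-19) + (5/32)·(-22) + (9/32)·(-25) + (1/4)·(-28)
     = -22

-22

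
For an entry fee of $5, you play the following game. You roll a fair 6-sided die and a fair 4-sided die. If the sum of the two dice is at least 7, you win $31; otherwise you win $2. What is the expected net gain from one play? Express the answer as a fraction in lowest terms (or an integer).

E[payout] = (7/12)·2 + (5/12)·31 = 169/12
Expected profit = 169/12 − 5 = 109/12

109/12 dollars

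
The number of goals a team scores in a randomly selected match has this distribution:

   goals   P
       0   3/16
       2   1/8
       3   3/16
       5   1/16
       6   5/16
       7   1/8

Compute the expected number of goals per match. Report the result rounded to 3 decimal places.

3.875

E[X] = (3/16)·0 + (1/8)·2 + (3/16)·3 + (1/16)·5 + (5/16)·6 + (1/8)·7
     = 31/8 ≈ 3.875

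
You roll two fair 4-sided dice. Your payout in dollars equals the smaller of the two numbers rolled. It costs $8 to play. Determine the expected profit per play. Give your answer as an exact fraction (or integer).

-49/8 dollars

Distribution of the smaller of the two numbers rolled: 1 w.p. 7/16, 2 w.p. 5/16, 3 w.p. 3/16, 4 w.p. 1/16
E[payout] = (7/16)·1 + (5/16)·2 + (3/16)·3 + (1/16)·4 = 15/8
Expected profit = 15/8 − 8 = -49/8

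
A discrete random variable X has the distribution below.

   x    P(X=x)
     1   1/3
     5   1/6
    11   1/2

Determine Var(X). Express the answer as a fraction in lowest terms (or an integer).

E[X] = (1/3)·1 + (1/6)·5 + (1/2)·11 = 20/3
E[X²] = (1/3)·1 + (1/6)·25 + (1/2)·121 = 65
Var(X) = 65 − (20/3)² = 185/9

185/9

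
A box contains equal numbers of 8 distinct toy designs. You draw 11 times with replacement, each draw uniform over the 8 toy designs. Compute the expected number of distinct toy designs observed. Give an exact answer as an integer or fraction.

6612607849/1073741824

Let Xⱼ=1 if type j appears at least once. P(Xⱼ=1) = 1 − ((8−1)/8)^11 = 6612607849/8589934592.
E[#distinct] = 8·6612607849/8589934592 = 6612607849/1073741824.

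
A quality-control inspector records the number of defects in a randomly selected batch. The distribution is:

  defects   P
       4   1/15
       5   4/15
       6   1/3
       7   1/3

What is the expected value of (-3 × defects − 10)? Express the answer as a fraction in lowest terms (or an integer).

E[-3x-10] = (1/15)·(-22) + (4/15)·(-25) + (1/3)·(-28) + (1/3)·(-31)
     = -139/5

-139/5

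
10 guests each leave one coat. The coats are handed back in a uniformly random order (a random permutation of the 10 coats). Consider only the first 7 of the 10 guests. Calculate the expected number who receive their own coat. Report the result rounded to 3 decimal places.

Let Xᵢ = 1 if person i gets their own coat. For each i, P(Xᵢ=1) = 1/10.
By linearity of expectation, E[X₁+…+X_7] = 7·(1/10) = 7/10.
≈ 0.700

0.700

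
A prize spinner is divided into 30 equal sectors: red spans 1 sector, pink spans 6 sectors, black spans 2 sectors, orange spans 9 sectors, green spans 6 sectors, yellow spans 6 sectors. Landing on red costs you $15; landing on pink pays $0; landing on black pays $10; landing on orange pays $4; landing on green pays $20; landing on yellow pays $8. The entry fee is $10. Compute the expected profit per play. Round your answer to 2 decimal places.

E[payout] = (1/30)·(-15) + (6/30)·0 + (2/30)·10 + (9/30)·4 + (6/30)·20 + (6/30)·8 = 209/30
Expected profit = 209/30 − 10 = -91/30 ≈ -$3.03

-$3.03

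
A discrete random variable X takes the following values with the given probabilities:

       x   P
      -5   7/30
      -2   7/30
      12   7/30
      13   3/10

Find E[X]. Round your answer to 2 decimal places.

5.07

E[X] = (7/30)·(-5) + (7/30)·(-2) + (7/30)·12 + (3/10)·13
     = 76/15 ≈ 5.07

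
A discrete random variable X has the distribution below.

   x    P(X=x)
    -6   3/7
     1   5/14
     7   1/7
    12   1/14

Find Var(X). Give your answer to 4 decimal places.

E[X] = (3/7)·(-6) + (5/14)·1 + (1/7)·7 + (1/14)·12 = -5/14
E[X²] = (3/7)·36 + (5/14)·1 + (1/7)·49 + (1/14)·144 = 463/14
Var(X) = 463/14 − (-5/14)² = 6457/196 ≈ 32.9439

32.9439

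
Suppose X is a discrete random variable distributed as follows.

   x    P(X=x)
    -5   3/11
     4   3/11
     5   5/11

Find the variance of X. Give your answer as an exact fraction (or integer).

E[X] = (3/11)·(-5) + (3/11)·4 + (5/11)·5 = 2
E[X²] = (3/11)·25 + (3/11)·16 + (5/11)·25 = 248/11
Var(X) = 248/11 − (2)² = 204/11

204/11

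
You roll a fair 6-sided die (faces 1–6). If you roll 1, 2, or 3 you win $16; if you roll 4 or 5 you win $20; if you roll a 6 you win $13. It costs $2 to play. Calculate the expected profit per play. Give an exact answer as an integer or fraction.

89/6 dollars

E[payout] = (1/6)·13 + (1/2)·16 + (1/3)·20 = 101/6
Expected profit = 101/6 − 2 = 89/6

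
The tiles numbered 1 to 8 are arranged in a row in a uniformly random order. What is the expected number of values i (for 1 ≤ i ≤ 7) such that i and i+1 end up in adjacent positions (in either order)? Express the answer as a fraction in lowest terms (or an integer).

For each i ∈ {1,…,7}, let Xᵢ = 1 if i and i+1 are adjacent. P(Xᵢ=1) = 2·(8−1)!/8! = 2/8.
By linearity, E[ΣXᵢ] = (7)·(2/8) = 7/4.

7/4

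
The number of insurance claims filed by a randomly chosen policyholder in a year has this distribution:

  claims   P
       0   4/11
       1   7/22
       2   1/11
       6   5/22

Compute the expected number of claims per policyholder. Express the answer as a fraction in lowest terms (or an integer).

41/22

E[X] = (4/11)·0 + (7/22)·1 + (1/11)·2 + (5/22)·6
     = 41/22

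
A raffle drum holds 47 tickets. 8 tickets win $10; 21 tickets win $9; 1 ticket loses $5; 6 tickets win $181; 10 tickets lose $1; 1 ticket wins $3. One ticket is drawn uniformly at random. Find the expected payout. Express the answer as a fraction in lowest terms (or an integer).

E[payout] = (8/47)·10 + (21/47)·9 + (1/47)·(-5) + (6/47)·181 + (10/47)·(-1) + (1/47)·3 = 1343/47

1343/47 dollars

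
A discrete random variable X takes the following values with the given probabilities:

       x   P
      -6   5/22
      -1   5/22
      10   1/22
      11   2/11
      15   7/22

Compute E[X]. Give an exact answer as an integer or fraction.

62/11

E[X] = (5/22)·(-6) + (5/22)·(-1) + (1/22)·10 + (2/11)·11 + (7/22)·15
     = 62/11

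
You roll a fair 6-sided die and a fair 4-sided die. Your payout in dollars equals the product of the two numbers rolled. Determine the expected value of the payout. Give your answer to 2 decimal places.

Distribution of the product of the two numbers rolled: 1 w.p. 1/24, 2 w.p. 1/12, 3 w.p. 1/12, 4 w.p. 1/8, 5 w.p. 1/24, 6 w.p. 1/8, …
E[payout] = (1/24)·1 + (1/12)·2 + (1/12)·3 + (1/8)·4 + (1/24)·5 + (1/8)·6 + (1/12)·8 + (1/24)·9 + (1/24)·10 + (1/8)·12 + (1/24)·15 + (1/24)·16 + (1/24)·18 + (1/24)·20 + (1/24)·24 = 35/4
≈ $8.75

$8.75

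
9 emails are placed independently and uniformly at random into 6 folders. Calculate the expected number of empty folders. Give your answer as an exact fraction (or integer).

Let Xⱼ=1 if folder j is empty. P(Xⱼ=1) = ((6-1)/6)^9 = 1953125/10077696.
By linearity, E[#empty] = 6·1953125/10077696 = 1953125/1679616.

1953125/1679616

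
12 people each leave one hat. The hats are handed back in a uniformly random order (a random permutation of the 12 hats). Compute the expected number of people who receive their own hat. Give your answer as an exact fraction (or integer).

1

Let Xᵢ = 1 if person i gets their own hat. For each i, P(Xᵢ=1) = 1/12.
By linearity of expectation, E[X₁+…+X_12] = 12·(1/12) = 1.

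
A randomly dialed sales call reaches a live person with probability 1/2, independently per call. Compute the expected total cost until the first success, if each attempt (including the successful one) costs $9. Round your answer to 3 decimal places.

$18.000

E[#attempts] = 1/p = 2; E[cost] = 9·2 = 18.
≈ 18.000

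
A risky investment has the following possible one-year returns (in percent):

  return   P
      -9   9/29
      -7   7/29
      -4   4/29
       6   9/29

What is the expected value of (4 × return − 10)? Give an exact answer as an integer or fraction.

E[4x-10] = (9/29)·(-46) + (7/29)·(-38) + (4/29)·(-26) + (9/29)·14
     = -658/29

-658/29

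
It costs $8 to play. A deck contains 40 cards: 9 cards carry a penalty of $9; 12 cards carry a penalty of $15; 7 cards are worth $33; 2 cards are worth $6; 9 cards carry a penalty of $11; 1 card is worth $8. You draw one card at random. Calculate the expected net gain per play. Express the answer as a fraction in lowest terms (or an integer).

E[payout] = (9/40)·(-9) + (12/40)·(-15) + (7/40)·33 + (2/40)·6 + (9/40)·(-11) + (1/40)·8 = -109/40
Expected profit = -109/40 − 8 = -429/40

-429/40 dollars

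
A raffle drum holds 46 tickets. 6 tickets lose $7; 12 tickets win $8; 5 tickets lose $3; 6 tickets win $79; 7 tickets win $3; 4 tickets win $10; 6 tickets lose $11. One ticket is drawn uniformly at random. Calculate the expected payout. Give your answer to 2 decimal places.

$11.04

E[payout] = (6/46)·(-7) + (12/46)·8 + (5/46)·(-3) + (6/46)·79 + (7/46)·3 + (4/46)·10 + (6/46)·(-11) = 254/23
≈ $11.04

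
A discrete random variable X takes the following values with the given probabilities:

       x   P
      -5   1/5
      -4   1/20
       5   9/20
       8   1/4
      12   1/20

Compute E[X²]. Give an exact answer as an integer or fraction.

E[X²] = (1/5)·25 + (1/20)·16 + (9/20)·25 + (1/4)·64 + (1/20)·144
     = 161/4

161/4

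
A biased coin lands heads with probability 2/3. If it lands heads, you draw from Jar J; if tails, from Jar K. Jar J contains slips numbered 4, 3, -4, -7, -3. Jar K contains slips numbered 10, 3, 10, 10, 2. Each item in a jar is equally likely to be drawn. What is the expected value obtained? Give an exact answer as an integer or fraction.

E[X | Jar J] = (4 + 3 − 4 − 7 − 3)/5 = -7/5
E[X | Jar K] = (10 + 3 + 10 + 10 + 2)/5 = 7
E[X] = (2/3)·(-7/5) + (1/3)·7 = 7/5

7/5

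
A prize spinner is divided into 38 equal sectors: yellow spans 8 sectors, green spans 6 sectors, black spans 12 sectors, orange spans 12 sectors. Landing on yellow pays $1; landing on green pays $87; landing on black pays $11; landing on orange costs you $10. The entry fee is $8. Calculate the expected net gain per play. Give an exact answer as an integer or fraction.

119/19 dollars

E[payout] = (8/38)·1 + (6/38)·87 + (12/38)·11 + (12/38)·(-10) = 271/19
Expected profit = 271/19 − 8 = 119/19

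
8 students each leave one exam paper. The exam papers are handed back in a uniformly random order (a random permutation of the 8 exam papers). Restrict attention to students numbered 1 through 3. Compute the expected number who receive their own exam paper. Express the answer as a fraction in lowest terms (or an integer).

3/8

Let Xᵢ = 1 if person i gets their own exam paper. For each i, P(Xᵢ=1) = 1/8.
By linearity of expectation, E[X₁+…+X_3] = 3·(1/8) = 3/8.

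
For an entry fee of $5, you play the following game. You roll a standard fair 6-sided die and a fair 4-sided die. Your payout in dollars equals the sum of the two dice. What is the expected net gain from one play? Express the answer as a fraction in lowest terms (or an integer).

$1

Distribution of the sum of the two dice: 2 w.p. 1/24, 3 w.p. 1/12, 4 w.p. 1/8, 5 w.p. 1/6, 6 w.p. 1/6, 7 w.p. 1/6, …
E[payout] = (1/24)·2 + (1/12)·3 + (1/8)·4 + (1/6)·5 + (1/6)·6 + (1/6)·7 + (1/8)·8 + (1/12)·9 + (1/24)·10 = 6
Expected profit = 6 − 5 = 1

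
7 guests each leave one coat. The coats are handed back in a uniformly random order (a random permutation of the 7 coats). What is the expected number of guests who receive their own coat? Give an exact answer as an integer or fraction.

Let Xᵢ = 1 if person i gets their own coat. For each i, P(Xᵢ=1) = 1/7.
By linearity of expectation, E[X₁+…+X_7] = 7·(1/7) = 1.

1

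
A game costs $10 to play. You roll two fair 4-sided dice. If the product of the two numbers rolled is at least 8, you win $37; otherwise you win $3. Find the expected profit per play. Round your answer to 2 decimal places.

$5.75

E[payout] = (5/8)·3 + (3/8)·37 = 63/4
Expected profit = 63/4 − 10 = 23/4 ≈ $5.75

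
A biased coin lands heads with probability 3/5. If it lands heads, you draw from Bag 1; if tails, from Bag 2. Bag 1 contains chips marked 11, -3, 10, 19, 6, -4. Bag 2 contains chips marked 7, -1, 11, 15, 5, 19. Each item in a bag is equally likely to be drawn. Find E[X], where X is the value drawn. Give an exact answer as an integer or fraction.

E[X | Bag 1] = (11 − 3 + 10 + 19 + 6 − 4)/6 = 13/2
E[X | Bag 2] = (7 − 1 + 11 + 15 + 5 + 19)/6 = 28/3
E[X] = (3/5)·13/2 + (2/5)·28/3 = 229/30

229/30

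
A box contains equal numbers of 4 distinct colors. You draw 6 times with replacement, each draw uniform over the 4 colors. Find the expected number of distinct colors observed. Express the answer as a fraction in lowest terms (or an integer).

Let Xⱼ=1 if type j appears at least once. P(Xⱼ=1) = 1 − ((4−1)/4)^6 = 3367/4096.
E[#distinct] = 4·3367/4096 = 3367/1024.

3367/1024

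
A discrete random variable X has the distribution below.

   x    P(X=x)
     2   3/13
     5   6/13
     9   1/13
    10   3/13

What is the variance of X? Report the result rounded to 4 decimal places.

E[X] = (3/13)·2 + (6/13)·5 + (1/13)·9 + (3/13)·10 = 75/13
E[X²] = (3/13)·4 + (6/13)·25 + (1/13)·81 + (3/13)·100 = 543/13
Var(X) = 543/13 − (75/13)² = 1434/169 ≈ 8.4852

8.4852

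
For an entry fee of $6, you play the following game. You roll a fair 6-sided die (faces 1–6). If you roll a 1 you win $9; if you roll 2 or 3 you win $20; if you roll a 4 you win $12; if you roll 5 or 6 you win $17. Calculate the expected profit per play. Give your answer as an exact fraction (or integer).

E[payout] = (1/6)·9 + (1/6)·12 + (1/3)·17 + (1/3)·20 = 95/6
Expected profit = 95/6 − 6 = 59/6

59/6 dollars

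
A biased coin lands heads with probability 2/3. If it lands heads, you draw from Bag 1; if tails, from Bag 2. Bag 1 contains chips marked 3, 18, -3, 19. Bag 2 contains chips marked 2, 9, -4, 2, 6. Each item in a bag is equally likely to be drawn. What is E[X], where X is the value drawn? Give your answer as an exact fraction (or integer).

43/6

E[X | Bag 1] = (3 + 18 − 3 + 19)/4 = 37/4
E[X | Bag 2] = (2 + 9 − 4 + 2 + 6)/5 = 3
E[X] = (2/3)·37/4 + (1/3)·3 = 43/6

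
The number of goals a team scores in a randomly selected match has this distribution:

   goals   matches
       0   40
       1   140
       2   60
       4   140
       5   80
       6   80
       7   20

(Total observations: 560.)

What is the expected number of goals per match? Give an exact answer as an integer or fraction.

23/7

Total = 560, so P(goals=0) = 40/560, etc.
E[X] = (1/14)·0 + (1/4)·1 + (3/28)·2 + (1/4)·4 + (1/7)·5 + (1/7)·6 + (1/28)·7
     = 23/7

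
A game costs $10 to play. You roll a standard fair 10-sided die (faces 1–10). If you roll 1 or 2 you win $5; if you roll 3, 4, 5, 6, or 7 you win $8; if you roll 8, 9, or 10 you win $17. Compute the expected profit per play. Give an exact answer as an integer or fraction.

E[payout] = (1/5)·5 + (1/2)·8 + (3/10)·17 = 101/10
Expected profit = 101/10 − 10 = 1/10

1/10 dollars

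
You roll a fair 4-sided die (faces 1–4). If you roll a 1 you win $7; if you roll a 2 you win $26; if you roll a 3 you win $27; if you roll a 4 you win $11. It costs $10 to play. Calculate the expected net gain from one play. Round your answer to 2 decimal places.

$7.75

E[payout] = (1/4)·7 + (1/4)·11 + (1/4)·26 + (1/4)·27 = 71/4
Expected profit = 71/4 − 10 = 31/4 ≈ $7.75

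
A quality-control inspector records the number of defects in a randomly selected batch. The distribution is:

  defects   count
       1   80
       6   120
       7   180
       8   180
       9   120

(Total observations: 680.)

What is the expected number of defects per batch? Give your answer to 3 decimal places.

Total = 680, so P(defects=1) = 80/680, etc.
E[X] = (2/17)·1 + (3/17)·6 + (9/34)·7 + (9/34)·8 + (3/17)·9
     = 229/34 ≈ 6.735

6.735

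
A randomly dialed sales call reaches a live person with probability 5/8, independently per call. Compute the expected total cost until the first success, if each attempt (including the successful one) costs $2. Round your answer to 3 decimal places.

$3.200

E[#attempts] = 1/p = 8/5; E[cost] = 2·8/5 = 16/5.
≈ 3.200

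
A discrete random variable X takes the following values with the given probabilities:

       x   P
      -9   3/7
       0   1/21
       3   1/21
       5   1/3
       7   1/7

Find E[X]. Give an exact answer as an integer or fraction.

-22/21

E[X] = (3/7)·(-9) + (1/21)·0 + (1/21)·3 + (1/3)·5 + (1/7)·7
     = -22/21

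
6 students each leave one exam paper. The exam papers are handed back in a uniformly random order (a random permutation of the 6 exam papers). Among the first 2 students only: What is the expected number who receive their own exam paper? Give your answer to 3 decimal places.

Let Xᵢ = 1 if person i gets their own exam paper. For each i, P(Xᵢ=1) = 1/6.
By linearity of expectation, E[X₁+…+X_2] = 2·(1/6) = 1/3.
≈ 0.333

0.333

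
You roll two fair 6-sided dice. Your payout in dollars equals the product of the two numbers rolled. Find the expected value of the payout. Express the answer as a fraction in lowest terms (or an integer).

49/4 dollars

Distribution of the product of the two numbers rolled: 1 w.p. 1/36, 2 w.p. 1/18, 3 w.p. 1/18, 4 w.p. 1/12, 5 w.p. 1/18, 6 w.p. 1/9, …
E[payout] = (1/36)·1 + (1/18)·2 + (1/18)·3 + (1/12)·4 + (1/18)·5 + (1/9)·6 + (1/18)·8 + (1/36)·9 + (1/18)·10 + (1/9)·12 + (1/18)·15 + (1/36)·16 + (1/18)·18 + (1/18)·20 + (1/18)·24 + (1/36)·25 + (1/18)·30 + (1/36)·36 = 49/4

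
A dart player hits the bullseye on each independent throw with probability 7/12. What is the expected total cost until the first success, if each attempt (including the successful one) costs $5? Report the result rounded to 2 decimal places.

$8.57

E[#attempts] = 1/p = 12/7; E[cost] = 5·12/7 = 60/7.
≈ 8.57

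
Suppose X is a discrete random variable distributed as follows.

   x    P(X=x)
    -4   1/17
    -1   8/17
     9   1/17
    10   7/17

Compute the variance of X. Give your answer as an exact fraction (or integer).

E[X] = (1/17)·(-4) + (8/17)·(-1) + (1/17)·9 + (7/17)·10 = 67/17
E[X²] = (1/17)·16 + (8/17)·1 + (1/17)·81 + (7/17)·100 = 805/17
Var(X) = 805/17 − (67/17)² = 9196/289

9196/289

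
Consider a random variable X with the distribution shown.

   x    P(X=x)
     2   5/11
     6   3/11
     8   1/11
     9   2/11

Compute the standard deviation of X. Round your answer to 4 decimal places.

2.8430

E[X] = 54/11, E[X²] = 354/11
Var(X) = E[X²] − (E[X])² = 354/11 − 2916/121 = 978/121
SD(X) = √(978/121) ≈ 2.8430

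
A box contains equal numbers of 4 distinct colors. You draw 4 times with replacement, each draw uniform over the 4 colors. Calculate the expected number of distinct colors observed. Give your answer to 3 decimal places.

2.734

Let Xⱼ=1 if type j appears at least once. P(Xⱼ=1) = 1 − ((4−1)/4)^4 = 175/256.
E[#distinct] = 4·175/256 = 175/64.
≈ 2.734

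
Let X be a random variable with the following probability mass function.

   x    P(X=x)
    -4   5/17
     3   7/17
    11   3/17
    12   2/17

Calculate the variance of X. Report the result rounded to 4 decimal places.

E[X] = (5/17)·(-4) + (7/17)·3 + (3/17)·11 + (2/17)·12 = 58/17
E[X²] = (5/17)·16 + (7/17)·9 + (3/17)·121 + (2/17)·144 = 794/17
Var(X) = 794/17 − (58/17)² = 10134/289 ≈ 35.0657

35.0657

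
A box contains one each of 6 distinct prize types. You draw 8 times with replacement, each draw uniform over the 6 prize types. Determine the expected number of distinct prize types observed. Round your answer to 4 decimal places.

Let Xⱼ=1 if type j appears at least once. P(Xⱼ=1) = 1 − ((6−1)/6)^8 = 1288991/1679616.
E[#distinct] = 6·1288991/1679616 = 1288991/279936.
≈ 4.6046

4.6046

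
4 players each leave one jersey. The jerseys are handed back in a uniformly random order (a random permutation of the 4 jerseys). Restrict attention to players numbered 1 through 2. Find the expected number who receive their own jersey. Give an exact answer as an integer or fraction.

1/2

Let Xᵢ = 1 if person i gets their own jersey. For each i, P(Xᵢ=1) = 1/4.
By linearity of expectation, E[X₁+…+X_2] = 2·(1/4) = 1/2.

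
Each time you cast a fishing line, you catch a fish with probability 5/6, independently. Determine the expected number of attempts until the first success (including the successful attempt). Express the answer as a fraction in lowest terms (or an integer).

For a geometric distribution, E[trials] = 1/p = 1/(5/6) = 6/5.

6/5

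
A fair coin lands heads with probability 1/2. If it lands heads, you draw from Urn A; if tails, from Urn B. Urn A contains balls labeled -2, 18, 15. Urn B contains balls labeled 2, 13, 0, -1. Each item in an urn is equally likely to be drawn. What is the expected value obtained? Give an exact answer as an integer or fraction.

83/12

E[X | Urn A] = (-2 + 18 + 15)/3 = 31/3
E[X | Urn B] = (2 + 13 + 0 − 1)/4 = 7/2
E[X] = (1/2)·31/3 + (1/2)·7/2 = 83/12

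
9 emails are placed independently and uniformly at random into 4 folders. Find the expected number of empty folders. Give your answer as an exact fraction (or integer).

19683/65536

Let Xⱼ=1 if folder j is empty. P(Xⱼ=1) = ((4-1)/4)^9 = 19683/262144.
By linearity, E[#empty] = 4·19683/262144 = 19683/65536.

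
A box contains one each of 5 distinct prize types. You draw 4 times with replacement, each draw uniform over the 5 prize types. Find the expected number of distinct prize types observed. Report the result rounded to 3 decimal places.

2.952

Let Xⱼ=1 if type j appears at least once. P(Xⱼ=1) = 1 − ((5−1)/5)^4 = 369/625.
E[#distinct] = 5·369/625 = 369/125.
≈ 2.952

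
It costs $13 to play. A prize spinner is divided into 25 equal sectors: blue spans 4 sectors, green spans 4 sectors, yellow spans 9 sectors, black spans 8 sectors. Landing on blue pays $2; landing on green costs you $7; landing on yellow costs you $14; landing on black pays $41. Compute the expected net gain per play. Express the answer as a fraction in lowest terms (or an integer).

-143/25 dollars

E[payout] = (4/25)·2 + (4/25)·(-7) + (9/25)·(-14) + (8/25)·41 = 182/25
Expected profit = 182/25 − 13 = -143/25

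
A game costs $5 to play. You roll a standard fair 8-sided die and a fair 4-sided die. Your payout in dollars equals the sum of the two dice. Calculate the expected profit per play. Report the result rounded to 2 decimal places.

Distribution of the sum of the two dice: 2 w.p. 1/32, 3 w.p. 1/16, 4 w.p. 3/32, 5 w.p. 1/8, 6 w.p. 1/8, 7 w.p. 1/8, …
E[payout] = (1/32)·2 + (1/16)·3 + (3/32)·4 + (1/8)·5 + (1/8)·6 + (1/8)·7 + (1/8)·8 + (1/8)·9 + (3/32)·10 + (1/16)·11 + (1/32)·12 = 7
Expected profit = 7 − 5 = 2 ≈ $2.00

$2.00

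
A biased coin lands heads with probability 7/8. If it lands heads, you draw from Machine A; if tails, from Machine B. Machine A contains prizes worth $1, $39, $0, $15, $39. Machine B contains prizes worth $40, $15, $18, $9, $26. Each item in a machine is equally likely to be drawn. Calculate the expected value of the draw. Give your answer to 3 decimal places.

E[X | Machine A] = (1 + 39 + 0 + 15 + 39)/5 = 94/5
E[X | Machine B] = (40 + 15 + 18 + 9 + 26)/5 = 108/5
E[X] = (7/8)·94/5 + (1/8)·108/5 = 383/20 ≈ 19.150

$19.150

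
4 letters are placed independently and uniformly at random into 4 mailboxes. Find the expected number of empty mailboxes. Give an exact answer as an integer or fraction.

Let Xⱼ=1 if mailbox j is empty. P(Xⱼ=1) = ((4-1)/4)^4 = 81/256.
By linearity, E[#empty] = 4·81/256 = 81/64.

81/64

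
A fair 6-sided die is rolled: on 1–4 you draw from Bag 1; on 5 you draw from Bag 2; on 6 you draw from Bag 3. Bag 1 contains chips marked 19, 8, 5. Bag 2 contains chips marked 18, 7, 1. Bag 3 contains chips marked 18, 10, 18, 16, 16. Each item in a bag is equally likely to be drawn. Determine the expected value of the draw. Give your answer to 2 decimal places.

11.16

E[X | Bag 1] = (19 + 8 + 5)/3 = 32/3
E[X | Bag 2] = (18 + 7 + 1)/3 = 26/3
E[X | Bag 3] = (18 + 10 + 18 + 16 + 16)/5 = 78/5
E[X] = (2/3)·32/3 + (1/6)·26/3 + (1/6)·78/5 = 502/45 ≈ 11.16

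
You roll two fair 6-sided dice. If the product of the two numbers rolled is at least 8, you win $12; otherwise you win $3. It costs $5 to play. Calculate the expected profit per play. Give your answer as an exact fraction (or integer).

E[payout] = (7/18)·3 + (11/18)·12 = 17/2
Expected profit = 17/2 − 5 = 7/2

7/2 dollars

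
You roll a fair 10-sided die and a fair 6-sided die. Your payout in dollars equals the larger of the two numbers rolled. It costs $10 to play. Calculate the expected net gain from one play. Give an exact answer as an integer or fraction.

-47/12 dollars

Distribution of the larger of the two numbers rolled: 1 w.p. 1/60, 2 w.p. 1/20, 3 w.p. 1/12, 4 w.p. 7/60, 5 w.p. 3/20, 6 w.p. 11/60, …
E[payout] = (1/60)·1 + (1/20)·2 + (1/12)·3 + (7/60)·4 + (3/20)·5 + (11/60)·6 + (1/10)·7 + (1/10)·8 + (1/10)·9 + (1/10)·10 = 73/12
Expected profit = 73/12 − 10 = -47/12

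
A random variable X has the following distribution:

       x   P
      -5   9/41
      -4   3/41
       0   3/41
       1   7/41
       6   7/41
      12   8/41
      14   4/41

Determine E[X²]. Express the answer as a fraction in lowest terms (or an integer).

E[X²] = (9/41)·25 + (3/41)·16 + (3/41)·0 + (7/41)·1 + (7/41)·36 + (8/41)·144 + (4/41)·196
     = 2468/41

2468/41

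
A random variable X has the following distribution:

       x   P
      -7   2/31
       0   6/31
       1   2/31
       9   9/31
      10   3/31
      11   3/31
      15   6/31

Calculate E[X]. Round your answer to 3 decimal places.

E[X] = (2/31)·(-7) + (6/31)·0 + (2/31)·1 + (9/31)·9 + (3/31)·10 + (3/31)·11 + (6/31)·15
     = 222/31 ≈ 7.161

7.161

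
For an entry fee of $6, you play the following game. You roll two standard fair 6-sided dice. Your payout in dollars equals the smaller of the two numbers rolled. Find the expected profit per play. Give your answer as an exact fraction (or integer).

-125/36 dollars

Distribution of the smaller of the two numbers rolled: 1 w.p. 11/36, 2 w.p. 1/4, 3 w.p. 7/36, 4 w.p. 5/36, 5 w.p. 1/12, 6 w.p. 1/36
E[payout] = (11/36)·1 + (1/4)·2 + (7/36)·3 + (5/36)·4 + (1/12)·5 + (1/36)·6 = 91/36
Expected profit = 91/36 − 6 = -125/36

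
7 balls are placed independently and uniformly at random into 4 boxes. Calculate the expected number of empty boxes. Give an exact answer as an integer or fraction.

Let Xⱼ=1 if box j is empty. P(Xⱼ=1) = ((4-1)/4)^7 = 2187/16384.
By linearity, E[#empty] = 4·2187/16384 = 2187/4096.

2187/4096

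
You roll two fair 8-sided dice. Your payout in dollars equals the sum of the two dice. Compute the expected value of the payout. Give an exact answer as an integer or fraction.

Distribution of the sum of the two dice: 2 w.p. 1/64, 3 w.p. 1/32, 4 w.p. 3/64, 5 w.p. 1/16, 6 w.p. 5/64, 7 w.p. 3/32, …
E[payout] = (1/64)·2 + (1/32)·3 + (3/64)·4 + (1/16)·5 + (5/64)·6 + (3/32)·7 + (7/64)·8 + (1/8)·9 + (7/64)·10 + (3/32)·11 + (5/64)·12 + (1/16)·13 + (3/64)·14 + (1/32)·15 + (1/64)·16 = 9

$9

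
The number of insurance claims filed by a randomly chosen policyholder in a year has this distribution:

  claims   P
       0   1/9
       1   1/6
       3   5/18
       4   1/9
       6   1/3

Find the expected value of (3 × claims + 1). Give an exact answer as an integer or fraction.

E[3x+1] = (1/9)·1 + (1/6)·4 + (5/18)·10 + (1/9)·13 + (1/3)·19
     = 34/3

34/3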